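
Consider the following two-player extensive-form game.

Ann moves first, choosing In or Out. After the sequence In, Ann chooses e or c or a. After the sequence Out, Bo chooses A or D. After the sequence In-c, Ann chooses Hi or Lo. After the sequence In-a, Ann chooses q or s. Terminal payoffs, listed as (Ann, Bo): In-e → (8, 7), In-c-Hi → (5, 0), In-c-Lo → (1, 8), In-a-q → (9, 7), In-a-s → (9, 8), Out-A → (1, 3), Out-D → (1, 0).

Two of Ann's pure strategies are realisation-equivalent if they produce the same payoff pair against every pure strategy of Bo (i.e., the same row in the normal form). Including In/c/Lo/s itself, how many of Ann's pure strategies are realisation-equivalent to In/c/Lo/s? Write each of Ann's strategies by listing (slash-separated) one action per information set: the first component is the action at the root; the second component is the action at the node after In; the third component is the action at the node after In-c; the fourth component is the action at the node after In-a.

2

Row for In/c/Lo/s (columns A, D): (1,8) (1,8).
Under In/c/Lo/s, Ann's choice at the node after In-a can never be reached regardless of what Bo does, so varying those choices leaves every outcome unchanged.
Holding the reachable choices fixed and varying the unreachable one freely already gives 2 equivalent strategies.
No other strategy reproduces this row, so those 2 are the full class: In/c/Lo/q, In/c/Lo/s.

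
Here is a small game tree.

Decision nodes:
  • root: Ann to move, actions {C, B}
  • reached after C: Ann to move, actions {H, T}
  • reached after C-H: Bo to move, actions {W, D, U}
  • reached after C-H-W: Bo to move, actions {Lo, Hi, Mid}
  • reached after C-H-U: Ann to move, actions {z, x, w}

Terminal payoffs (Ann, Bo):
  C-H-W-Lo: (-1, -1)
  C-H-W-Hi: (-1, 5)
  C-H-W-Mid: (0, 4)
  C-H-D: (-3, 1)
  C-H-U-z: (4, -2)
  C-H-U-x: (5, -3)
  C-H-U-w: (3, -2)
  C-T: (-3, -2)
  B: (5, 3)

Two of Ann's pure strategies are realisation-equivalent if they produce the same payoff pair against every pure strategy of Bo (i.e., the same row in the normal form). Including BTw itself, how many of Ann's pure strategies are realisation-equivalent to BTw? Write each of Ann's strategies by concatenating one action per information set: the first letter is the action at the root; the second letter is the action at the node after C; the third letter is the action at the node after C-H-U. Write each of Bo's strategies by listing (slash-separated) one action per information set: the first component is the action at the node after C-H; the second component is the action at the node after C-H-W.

6

Row for BTw (columns W/Lo, W/Hi, W/Mid, D/Lo, D/Hi, D/Mid, U/Lo, U/Hi, U/Mid): (5,3) (5,3) (5,3) (5,3) (5,3) (5,3) (5,3) (5,3) (5,3).
Under BTw, Ann's choice at the node after C and at the node after C-H-U can never be reached regardless of what Bo does, so varying those choices leaves every outcome unchanged.
Holding the reachable choices fixed and varying the unreachable ones freely already gives 2 × 3 = 6 equivalent strategies.
No other strategy reproduces this row, so those 6 are the full class: BHz, BHx, BHw, BTz, BTx, BTw.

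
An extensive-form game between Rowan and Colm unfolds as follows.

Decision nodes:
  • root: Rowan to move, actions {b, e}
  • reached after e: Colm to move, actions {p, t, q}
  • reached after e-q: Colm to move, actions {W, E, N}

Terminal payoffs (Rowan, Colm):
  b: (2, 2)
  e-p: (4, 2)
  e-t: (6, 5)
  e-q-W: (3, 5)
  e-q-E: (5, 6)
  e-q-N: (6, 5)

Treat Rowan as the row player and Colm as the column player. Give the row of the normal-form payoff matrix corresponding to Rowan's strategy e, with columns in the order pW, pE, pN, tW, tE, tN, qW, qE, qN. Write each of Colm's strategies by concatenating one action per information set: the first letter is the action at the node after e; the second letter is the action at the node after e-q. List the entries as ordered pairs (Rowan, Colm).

(4,2) (4,2) (4,2) (6,5) (6,5) (6,5) (3,5) (5,6) (6,5)

vs pW: Rowan plays e → Colm plays p at [e] → (4, 2)
vs pE: Rowan plays e → Colm plays p at [e] → (4, 2)
vs pN: Rowan plays e → Colm plays p at [e] → (4, 2)
vs tW: Rowan plays e → Colm plays t at [e] → (6, 5)
vs tE: Rowan plays e → Colm plays t at [e] → (6, 5)
vs tN: Rowan plays e → Colm plays t at [e] → (6, 5)
vs qW: Rowan plays e → Colm plays q at [e] → Colm plays W at [e-q] → (3, 5)
vs qE: Rowan plays e → Colm plays q at [e] → Colm plays E at [e-q] → (5, 6)
vs qN: Rowan plays e → Colm plays q at [e] → Colm plays N at [e-q] → (6, 5)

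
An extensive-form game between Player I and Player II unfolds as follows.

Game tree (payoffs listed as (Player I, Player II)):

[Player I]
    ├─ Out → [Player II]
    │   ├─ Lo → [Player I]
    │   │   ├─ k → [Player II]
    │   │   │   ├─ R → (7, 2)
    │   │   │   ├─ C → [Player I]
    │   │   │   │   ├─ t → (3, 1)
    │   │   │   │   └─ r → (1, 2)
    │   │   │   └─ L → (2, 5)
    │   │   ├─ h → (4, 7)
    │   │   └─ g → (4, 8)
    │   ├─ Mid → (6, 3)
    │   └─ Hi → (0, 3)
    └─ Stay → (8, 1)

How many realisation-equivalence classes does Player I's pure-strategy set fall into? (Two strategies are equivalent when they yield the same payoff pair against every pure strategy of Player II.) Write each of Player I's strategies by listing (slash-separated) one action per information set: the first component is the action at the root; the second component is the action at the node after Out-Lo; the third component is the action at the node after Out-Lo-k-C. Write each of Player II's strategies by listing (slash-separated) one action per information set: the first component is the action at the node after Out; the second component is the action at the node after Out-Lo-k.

Player I has 12 pure strategies: Out/k/t, Out/k/r, Out/h/t, Out/h/r, Out/g/t, Out/g/r, Stay/k/t, Stay/k/r, Stay/h/t, Stay/h/r, Stay/g/t, Stay/g/r. Columns: Lo/R, Lo/C, Lo/L, Mid/R, Mid/C, Mid/L, Hi/R, Hi/C, Hi/L.
{Out/k/t} → row (7,2) (3,1) (2,5) (6,3) (6,3) (6,3) (0,3) (0,3) (0,3)
{Out/k/r} → row (7,2) (1,2) (2,5) (6,3) (6,3) (6,3) (0,3) (0,3) (0,3)
{Out/h/t, Out/h/r} → row (4,7) (4,7) (4,7) (6,3) (6,3) (6,3) (0,3) (0,3) (0,3)
{Out/g/t, Out/g/r} → row (4,8) (4,8) (4,8) (6,3) (6,3) (6,3) (0,3) (0,3) (0,3)
{Stay/k/t, Stay/k/r, Stay/h/t, Stay/h/r, Stay/g/t, Stay/g/r} → row (8,1) (8,1) (8,1) (8,1) (8,1) (8,1) (8,1) (8,1) (8,1)
That's 5 distinct rows out of 12 strategies.

5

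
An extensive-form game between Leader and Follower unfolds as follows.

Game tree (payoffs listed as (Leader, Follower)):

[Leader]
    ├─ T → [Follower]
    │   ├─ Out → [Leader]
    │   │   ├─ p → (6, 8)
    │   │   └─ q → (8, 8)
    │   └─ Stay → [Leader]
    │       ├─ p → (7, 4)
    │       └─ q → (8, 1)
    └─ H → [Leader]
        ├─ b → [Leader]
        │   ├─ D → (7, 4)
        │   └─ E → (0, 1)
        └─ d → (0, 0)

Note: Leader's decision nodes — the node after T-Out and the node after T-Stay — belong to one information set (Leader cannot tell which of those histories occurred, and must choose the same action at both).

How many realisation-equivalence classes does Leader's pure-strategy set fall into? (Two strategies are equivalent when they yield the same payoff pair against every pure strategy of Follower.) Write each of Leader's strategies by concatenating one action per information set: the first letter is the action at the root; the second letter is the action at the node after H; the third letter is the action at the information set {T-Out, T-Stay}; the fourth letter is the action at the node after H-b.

Leader has 16 pure strategies: TbpD, TbpE, TbqD, TbqE, TdpD, TdpE, TdqD, TdqE, HbpD, HbpE, HbqD, HbqE, HdpD, HdpE, HdqD, HdqE. Columns: Out, Stay.
{TbpD, TbpE, TdpD, TdpE} → row (6,8) (7,4)
{TbqD, TbqE, TdqD, TdqE} → row (8,8) (8,1)
{HbpD, HbqD} → row (7,4) (7,4)
{HbpE, HbqE} → row (0,1) (0,1)
{HdpD, HdpE, HdqD, HdqE} → row (0,0) (0,0)
That's 5 distinct rows out of 16 strategies.

5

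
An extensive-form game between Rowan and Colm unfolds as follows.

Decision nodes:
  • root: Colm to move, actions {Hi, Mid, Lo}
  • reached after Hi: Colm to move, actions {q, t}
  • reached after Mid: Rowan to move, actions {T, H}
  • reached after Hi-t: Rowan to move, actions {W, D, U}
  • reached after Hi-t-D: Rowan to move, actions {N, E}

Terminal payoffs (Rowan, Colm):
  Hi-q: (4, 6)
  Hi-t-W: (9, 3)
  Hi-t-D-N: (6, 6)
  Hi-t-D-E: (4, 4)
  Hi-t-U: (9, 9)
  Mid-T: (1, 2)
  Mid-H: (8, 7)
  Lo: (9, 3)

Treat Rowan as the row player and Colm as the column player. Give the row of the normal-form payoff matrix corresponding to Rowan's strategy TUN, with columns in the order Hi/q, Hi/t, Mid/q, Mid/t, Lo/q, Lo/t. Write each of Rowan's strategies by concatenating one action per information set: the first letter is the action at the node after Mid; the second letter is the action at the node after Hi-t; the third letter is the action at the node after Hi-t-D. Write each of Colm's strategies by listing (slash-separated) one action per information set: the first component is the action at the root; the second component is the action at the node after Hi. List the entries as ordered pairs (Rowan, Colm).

(4,6) (9,9) (1,2) (1,2) (9,3) (9,3)

vs Hi/q: Colm plays Hi → Colm plays q at [Hi] → (4, 6)
vs Hi/t: Colm plays Hi → Colm plays t at [Hi] → Rowan plays U at [Hi-t] → (9, 9)
vs Mid/q: Colm plays Mid → Rowan plays T at [Mid] → (1, 2)
vs Mid/t: Colm plays Mid → Rowan plays T at [Mid] → (1, 2)
vs Lo/q: Colm plays Lo → (9, 3)
vs Lo/t: Colm plays Lo → (9, 3)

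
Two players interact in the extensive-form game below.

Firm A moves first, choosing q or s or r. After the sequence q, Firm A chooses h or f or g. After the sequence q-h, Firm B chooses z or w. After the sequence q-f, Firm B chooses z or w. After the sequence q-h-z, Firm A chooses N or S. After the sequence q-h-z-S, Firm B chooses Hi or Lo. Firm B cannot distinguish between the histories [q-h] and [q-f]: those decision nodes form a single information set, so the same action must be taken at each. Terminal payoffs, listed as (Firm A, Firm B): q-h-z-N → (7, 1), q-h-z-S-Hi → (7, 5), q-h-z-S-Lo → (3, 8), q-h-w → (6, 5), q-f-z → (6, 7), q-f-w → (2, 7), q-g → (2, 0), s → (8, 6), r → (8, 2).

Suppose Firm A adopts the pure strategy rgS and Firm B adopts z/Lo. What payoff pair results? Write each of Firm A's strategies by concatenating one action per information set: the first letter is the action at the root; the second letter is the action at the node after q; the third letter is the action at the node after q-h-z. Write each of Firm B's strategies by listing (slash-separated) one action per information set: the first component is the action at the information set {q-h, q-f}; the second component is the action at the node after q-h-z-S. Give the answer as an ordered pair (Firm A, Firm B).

Trace the play path from the root:
  Firm A plays r
→ terminal payoff (8, 2).
(Firm A's choice at the node after q is never reached on this path, so it doesn't affect the outcome.)

(8, 2)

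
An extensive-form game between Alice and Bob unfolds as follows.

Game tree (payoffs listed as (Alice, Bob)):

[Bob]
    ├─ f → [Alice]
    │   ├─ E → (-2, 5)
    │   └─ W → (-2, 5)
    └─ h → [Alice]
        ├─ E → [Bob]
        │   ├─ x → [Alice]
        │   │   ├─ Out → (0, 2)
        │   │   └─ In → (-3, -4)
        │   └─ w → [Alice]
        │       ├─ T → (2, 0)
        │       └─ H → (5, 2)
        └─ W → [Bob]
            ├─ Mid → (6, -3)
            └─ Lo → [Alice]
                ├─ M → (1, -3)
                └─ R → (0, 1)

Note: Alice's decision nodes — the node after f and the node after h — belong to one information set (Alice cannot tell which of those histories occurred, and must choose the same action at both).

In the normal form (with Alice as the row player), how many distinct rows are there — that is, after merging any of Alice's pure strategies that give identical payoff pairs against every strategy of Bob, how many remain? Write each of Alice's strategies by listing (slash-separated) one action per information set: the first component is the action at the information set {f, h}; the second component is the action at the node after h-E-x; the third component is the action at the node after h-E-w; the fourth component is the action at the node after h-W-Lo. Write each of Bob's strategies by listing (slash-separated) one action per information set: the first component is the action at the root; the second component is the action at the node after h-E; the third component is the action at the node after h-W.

6

Alice has 16 pure strategies: E/Out/T/M, E/Out/T/R, E/Out/H/M, E/Out/H/R, E/In/T/M, E/In/T/R, E/In/H/M, E/In/H/R, W/Out/T/M, W/Out/T/R, W/Out/H/M, W/Out/H/R, W/In/T/M, W/In/T/R, W/In/H/M, W/In/H/R. Columns: f/x/Mid, f/x/Lo, f/w/Mid, f/w/Lo, h/x/Mid, h/x/Lo, h/w/Mid, h/w/Lo.
{E/Out/T/M, E/Out/T/R} → row (-2,5) (-2,5) (-2,5) (-2,5) (0,2) (0,2) (2,0) (2,0)
{E/Out/H/M, E/Out/H/R} → row (-2,5) (-2,5) (-2,5) (-2,5) (0,2) (0,2) (5,2) (5,2)
{E/In/T/M, E/In/T/R} → row (-2,5) (-2,5) (-2,5) (-2,5) (-3,-4) (-3,-4) (2,0) (2,0)
{E/In/H/M, E/In/H/R} → row (-2,5) (-2,5) (-2,5) (-2,5) (-3,-4) (-3,-4) (5,2) (5,2)
{W/Out/T/M, W/Out/H/M, W/In/T/M, W/In/H/M} → row (-2,5) (-2,5) (-2,5) (-2,5) (6,-3) (1,-3) (6,-3) (1,-3)
{W/Out/T/R, W/Out/H/R, W/In/T/R, W/In/H/R} → row (-2,5) (-2,5) (-2,5) (-2,5) (6,-3) (0,1) (6,-3) (0,1)
That's 6 distinct rows out of 16 strategies.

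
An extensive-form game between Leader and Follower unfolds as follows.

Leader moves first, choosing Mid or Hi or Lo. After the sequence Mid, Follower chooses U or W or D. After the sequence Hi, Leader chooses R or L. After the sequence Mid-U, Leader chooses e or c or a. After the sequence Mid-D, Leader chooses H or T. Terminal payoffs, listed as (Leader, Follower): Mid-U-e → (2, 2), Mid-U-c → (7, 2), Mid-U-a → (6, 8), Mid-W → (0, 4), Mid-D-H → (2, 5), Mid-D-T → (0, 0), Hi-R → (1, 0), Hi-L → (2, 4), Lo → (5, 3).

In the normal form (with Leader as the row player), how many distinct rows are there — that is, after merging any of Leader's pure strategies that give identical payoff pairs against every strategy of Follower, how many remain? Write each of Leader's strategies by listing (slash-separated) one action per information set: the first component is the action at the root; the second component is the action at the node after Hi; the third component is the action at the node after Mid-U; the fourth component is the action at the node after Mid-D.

9

Leader has 36 pure strategies: Mid/R/e/H, Mid/R/e/T, Mid/R/c/H, Mid/R/c/T, Mid/R/a/H, Mid/R/a/T, Mid/L/e/H, Mid/L/e/T, Mid/L/c/H, Mid/L/c/T, Mid/L/a/H, Mid/L/a/T, Hi/R/e/H, Hi/R/e/T, Hi/R/c/H, Hi/R/c/T, Hi/R/a/H, Hi/R/a/T, Hi/L/e/H, Hi/L/e/T, Hi/L/c/H, Hi/L/c/T, Hi/L/a/H, Hi/L/a/T, Lo/R/e/H, Lo/R/e/T, Lo/R/c/H, Lo/R/c/T, Lo/R/a/H, Lo/R/a/T, Lo/L/e/H, Lo/L/e/T, Lo/L/c/H, Lo/L/c/T, Lo/L/a/H, Lo/L/a/T. Columns: U, W, D.
{Mid/R/e/H, Mid/L/e/H} → row (2,2) (0,4) (2,5)
{Mid/R/e/T, Mid/L/e/T} → row (2,2) (0,4) (0,0)
{Mid/R/c/H, Mid/L/c/H} → row (7,2) (0,4) (2,5)
{Mid/R/c/T, Mid/L/c/T} → row (7,2) (0,4) (0,0)
{Mid/R/a/H, Mid/L/a/H} → row (6,8) (0,4) (2,5)
{Mid/R/a/T, Mid/L/a/T} → row (6,8) (0,4) (0,0)
{Hi/R/e/H, Hi/R/e/T, Hi/R/c/H, Hi/R/c/T, Hi/R/a/H, Hi/R/a/T} → row (1,0) (1,0) (1,0)
{Hi/L/e/H, Hi/L/e/T, Hi/L/c/H, Hi/L/c/T, Hi/L/a/H, Hi/L/a/T} → row (2,4) (2,4) (2,4)
{Lo/R/e/H, Lo/R/e/T, Lo/R/c/H, Lo/R/c/T, Lo/R/a/H, Lo/R/a/T, Lo/L/e/H, Lo/L/e/T, Lo/L/c/H, Lo/L/c/T, Lo/L/a/H, Lo/L/a/T} → row (5,3) (5,3) (5,3)
That's 9 distinct rows out of 36 strategies.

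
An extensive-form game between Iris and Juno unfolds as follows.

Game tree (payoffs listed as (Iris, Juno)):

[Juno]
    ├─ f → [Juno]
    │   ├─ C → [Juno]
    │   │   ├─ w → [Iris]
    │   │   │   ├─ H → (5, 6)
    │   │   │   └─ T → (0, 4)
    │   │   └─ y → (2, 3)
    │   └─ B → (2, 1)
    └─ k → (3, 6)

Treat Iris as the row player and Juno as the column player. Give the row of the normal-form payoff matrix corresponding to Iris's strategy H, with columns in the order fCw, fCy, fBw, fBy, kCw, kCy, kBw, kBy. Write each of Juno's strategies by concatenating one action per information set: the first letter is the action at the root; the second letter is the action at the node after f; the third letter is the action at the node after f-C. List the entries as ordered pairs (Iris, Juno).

(5,6) (2,3) (2,1) (2,1) (3,6) (3,6) (3,6) (3,6)

vs fCw: Juno plays f → Juno plays C at [f] → Juno plays w at [f-C] → Iris plays H at [f-C-w] → (5, 6)
vs fCy: Juno plays f → Juno plays C at [f] → Juno plays y at [f-C] → (2, 3)
vs fBw: Juno plays f → Juno plays B at [f] → (2, 1)
vs fBy: Juno plays f → Juno plays B at [f] → (2, 1)
vs kCw: Juno plays k → (3, 6)
vs kCy: Juno plays k → (3, 6)
vs kBw: Juno plays k → (3, 6)
vs kBy: Juno plays k → (3, 6)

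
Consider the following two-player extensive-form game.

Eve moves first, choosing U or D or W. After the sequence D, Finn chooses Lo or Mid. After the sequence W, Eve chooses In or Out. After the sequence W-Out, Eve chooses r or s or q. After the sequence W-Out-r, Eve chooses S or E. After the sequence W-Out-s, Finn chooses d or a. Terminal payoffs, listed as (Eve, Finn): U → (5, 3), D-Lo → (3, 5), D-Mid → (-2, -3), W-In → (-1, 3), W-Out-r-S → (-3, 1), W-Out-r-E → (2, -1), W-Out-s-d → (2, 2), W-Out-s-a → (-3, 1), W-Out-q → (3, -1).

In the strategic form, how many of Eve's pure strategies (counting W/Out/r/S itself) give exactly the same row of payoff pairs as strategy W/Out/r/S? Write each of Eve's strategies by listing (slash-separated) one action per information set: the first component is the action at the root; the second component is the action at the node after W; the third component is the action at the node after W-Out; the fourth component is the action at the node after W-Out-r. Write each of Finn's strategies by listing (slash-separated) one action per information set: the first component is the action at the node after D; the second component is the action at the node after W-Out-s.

Row for W/Out/r/S (columns Lo/d, Lo/a, Mid/d, Mid/a): (-3,1) (-3,1) (-3,1) (-3,1).
Every one of Eve's information sets is on the play path for some reply by Finn when Eve follows W/Out/r/S.
Changing the action at any of them therefore changes at least one column, so only W/Out/r/S itself gives this row.

1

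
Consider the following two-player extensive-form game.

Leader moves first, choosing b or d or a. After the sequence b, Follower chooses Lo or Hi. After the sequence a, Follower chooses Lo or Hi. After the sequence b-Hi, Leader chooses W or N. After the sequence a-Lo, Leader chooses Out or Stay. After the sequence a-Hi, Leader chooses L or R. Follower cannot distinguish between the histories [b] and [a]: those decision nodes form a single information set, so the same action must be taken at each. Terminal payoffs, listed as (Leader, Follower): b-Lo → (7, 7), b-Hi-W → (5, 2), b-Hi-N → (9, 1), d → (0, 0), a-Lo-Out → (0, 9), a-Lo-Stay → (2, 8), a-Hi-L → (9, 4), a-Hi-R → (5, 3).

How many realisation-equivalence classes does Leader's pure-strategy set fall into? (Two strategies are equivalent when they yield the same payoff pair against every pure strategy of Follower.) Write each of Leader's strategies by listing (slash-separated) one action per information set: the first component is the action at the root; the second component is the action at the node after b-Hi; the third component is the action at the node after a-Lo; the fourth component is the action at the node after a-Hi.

7

Leader has 24 pure strategies: b/W/Out/L, b/W/Out/R, b/W/Stay/L, b/W/Stay/R, b/N/Out/L, b/N/Out/R, b/N/Stay/L, b/N/Stay/R, d/W/Out/L, d/W/Out/R, d/W/Stay/L, d/W/Stay/R, d/N/Out/L, d/N/Out/R, d/N/Stay/L, d/N/Stay/R, a/W/Out/L, a/W/Out/R, a/W/Stay/L, a/W/Stay/R, a/N/Out/L, a/N/Out/R, a/N/Stay/L, a/N/Stay/R. Columns: Lo, Hi.
{b/W/Out/L, b/W/Out/R, b/W/Stay/L, b/W/Stay/R} → row (7,7) (5,2)
{b/N/Out/L, b/N/Out/R, b/N/Stay/L, b/N/Stay/R} → row (7,7) (9,1)
{d/W/Out/L, d/W/Out/R, d/W/Stay/L, d/W/Stay/R, d/N/Out/L, d/N/Out/R, d/N/Stay/L, d/N/Stay/R} → row (0,0) (0,0)
{a/W/Out/L, a/N/Out/L} → row (0,9) (9,4)
{a/W/Out/R, a/N/Out/R} → row (0,9) (5,3)
{a/W/Stay/L, a/N/Stay/L} → row (2,8) (9,4)
{a/W/Stay/R, a/N/Stay/R} → row (2,8) (5,3)
That's 7 distinct rows out of 24 strategies.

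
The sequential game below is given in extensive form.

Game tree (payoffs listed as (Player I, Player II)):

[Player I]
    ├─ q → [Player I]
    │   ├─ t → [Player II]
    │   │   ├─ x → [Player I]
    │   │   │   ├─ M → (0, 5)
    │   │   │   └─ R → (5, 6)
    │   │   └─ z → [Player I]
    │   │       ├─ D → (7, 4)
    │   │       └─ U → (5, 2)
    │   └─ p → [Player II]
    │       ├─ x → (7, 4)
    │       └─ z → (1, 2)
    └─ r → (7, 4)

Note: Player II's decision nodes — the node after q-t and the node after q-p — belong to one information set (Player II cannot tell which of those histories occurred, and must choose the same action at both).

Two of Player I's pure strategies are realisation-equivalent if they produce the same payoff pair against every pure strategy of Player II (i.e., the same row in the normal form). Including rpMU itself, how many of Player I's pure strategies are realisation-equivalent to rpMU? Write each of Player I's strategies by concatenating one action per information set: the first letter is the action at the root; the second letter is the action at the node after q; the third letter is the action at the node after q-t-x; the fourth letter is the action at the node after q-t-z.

8

Row for rpMU (columns x, z): (7,4) (7,4).
Under rpMU, Player I's choice at the node after q and at the node after q-t-x and at the node after q-t-z can never be reached regardless of what Player II does, so varying those choices leaves every outcome unchanged.
Holding the reachable choices fixed and varying the unreachable ones freely already gives 2 × 2 × 2 = 8 equivalent strategies.
No other strategy reproduces this row, so those 8 are the full class: rtMD, rtMU, rtRD, rtRU, rpMD, rpMU, rpRD, rpRU.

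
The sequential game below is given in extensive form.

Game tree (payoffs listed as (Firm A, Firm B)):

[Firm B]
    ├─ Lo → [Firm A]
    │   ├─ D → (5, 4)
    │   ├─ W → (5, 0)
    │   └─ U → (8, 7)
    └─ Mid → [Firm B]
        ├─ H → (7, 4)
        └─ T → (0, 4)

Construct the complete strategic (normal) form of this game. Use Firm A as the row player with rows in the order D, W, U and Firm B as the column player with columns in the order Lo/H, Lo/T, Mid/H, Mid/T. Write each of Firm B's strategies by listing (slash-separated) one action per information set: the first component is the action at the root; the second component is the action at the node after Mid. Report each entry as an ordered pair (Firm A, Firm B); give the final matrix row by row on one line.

D: (5,4) (5,4) (7,4) (0,4) | W: (5,0) (5,0) (7,4) (0,4) | U: (8,7) (8,7) (7,4) (0,4)

         Lo/H     Lo/T    Mid/H    Mid/T
   D    (5,4)    (5,4)    (7,4)    (0,4)
   W    (5,0)    (5,0)    (7,4)    (0,4)
   U    (8,7)    (8,7)    (7,4)    (0,4)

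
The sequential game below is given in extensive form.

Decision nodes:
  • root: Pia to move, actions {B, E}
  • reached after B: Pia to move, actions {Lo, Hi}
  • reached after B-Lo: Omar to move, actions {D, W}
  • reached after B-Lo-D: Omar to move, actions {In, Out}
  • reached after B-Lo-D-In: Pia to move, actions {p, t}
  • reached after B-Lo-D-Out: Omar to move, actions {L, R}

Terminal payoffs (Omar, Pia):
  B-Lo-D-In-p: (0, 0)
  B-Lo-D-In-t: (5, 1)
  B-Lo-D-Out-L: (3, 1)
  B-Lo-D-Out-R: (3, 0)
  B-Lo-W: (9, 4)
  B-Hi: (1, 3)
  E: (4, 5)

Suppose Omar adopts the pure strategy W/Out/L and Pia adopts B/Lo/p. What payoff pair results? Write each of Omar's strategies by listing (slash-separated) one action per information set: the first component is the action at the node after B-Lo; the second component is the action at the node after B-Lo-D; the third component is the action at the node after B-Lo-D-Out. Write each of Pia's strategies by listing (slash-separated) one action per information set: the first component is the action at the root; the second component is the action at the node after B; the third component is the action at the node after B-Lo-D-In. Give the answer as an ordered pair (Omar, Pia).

Trace the play path from the root:
  Pia plays B
  Pia plays Lo at [B]
  Omar plays W at [B-Lo]
→ terminal payoff (9, 4).
(Omar's choice at the node after B-Lo-D is never reached on this path, so it doesn't affect the outcome.)

(9, 4)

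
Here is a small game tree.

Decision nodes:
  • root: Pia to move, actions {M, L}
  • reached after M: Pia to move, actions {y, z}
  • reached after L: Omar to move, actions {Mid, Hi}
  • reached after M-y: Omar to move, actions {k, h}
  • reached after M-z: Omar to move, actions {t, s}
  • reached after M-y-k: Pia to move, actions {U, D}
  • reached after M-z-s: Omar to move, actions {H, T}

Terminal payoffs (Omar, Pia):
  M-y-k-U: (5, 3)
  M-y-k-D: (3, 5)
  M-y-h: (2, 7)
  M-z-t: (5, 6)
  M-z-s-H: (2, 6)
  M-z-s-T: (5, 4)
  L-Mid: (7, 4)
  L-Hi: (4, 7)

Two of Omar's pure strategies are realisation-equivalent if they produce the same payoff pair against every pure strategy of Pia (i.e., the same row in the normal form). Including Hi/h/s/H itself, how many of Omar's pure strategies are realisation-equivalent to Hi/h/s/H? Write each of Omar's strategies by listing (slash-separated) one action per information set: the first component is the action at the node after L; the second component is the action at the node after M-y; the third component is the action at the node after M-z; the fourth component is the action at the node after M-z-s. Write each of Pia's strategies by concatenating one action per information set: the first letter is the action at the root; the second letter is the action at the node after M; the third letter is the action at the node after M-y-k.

Row for Hi/h/s/H (columns MyU, MyD, MzU, MzD, LyU, LyD, LzU, LzD): (2,7) (2,7) (2,6) (2,6) (4,7) (4,7) (4,7) (4,7).
Every one of Omar's information sets is on the play path for some reply by Pia when Omar follows Hi/h/s/H.
Changing the action at any of them therefore changes at least one column, so only Hi/h/s/H itself gives this row.

1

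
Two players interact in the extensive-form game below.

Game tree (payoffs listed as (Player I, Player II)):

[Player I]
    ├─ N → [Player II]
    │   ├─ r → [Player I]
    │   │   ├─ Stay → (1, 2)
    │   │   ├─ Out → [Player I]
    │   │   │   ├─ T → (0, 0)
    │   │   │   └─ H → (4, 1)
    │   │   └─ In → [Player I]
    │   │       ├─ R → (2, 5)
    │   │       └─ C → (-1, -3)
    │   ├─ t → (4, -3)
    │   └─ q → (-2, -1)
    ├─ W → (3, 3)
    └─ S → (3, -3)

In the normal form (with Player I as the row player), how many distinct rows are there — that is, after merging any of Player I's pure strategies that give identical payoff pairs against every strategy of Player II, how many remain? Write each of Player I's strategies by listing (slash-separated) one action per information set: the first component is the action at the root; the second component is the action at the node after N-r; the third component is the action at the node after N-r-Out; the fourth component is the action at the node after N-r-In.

Player I has 36 pure strategies: N/Stay/T/R, N/Stay/T/C, N/Stay/H/R, N/Stay/H/C, N/Out/T/R, N/Out/T/C, N/Out/H/R, N/Out/H/C, N/In/T/R, N/In/T/C, N/In/H/R, N/In/H/C, W/Stay/T/R, W/Stay/T/C, W/Stay/H/R, W/Stay/H/C, W/Out/T/R, W/Out/T/C, W/Out/H/R, W/Out/H/C, W/In/T/R, W/In/T/C, W/In/H/R, W/In/H/C, S/Stay/T/R, S/Stay/T/C, S/Stay/H/R, S/Stay/H/C, S/Out/T/R, S/Out/T/C, S/Out/H/R, S/Out/H/C, S/In/T/R, S/In/T/C, S/In/H/R, S/In/H/C. Columns: r, t, q.
{N/Stay/T/R, N/Stay/T/C, N/Stay/H/R, N/Stay/H/C} → row (1,2) (4,-3) (-2,-1)
{N/Out/T/R, N/Out/T/C} → row (0,0) (4,-3) (-2,-1)
{N/Out/H/R, N/Out/H/C} → row (4,1) (4,-3) (-2,-1)
{N/In/T/R, N/In/H/R} → row (2,5) (4,-3) (-2,-1)
{N/In/T/C, N/In/H/C} → row (-1,-3) (4,-3) (-2,-1)
{W/Stay/T/R, W/Stay/T/C, W/Stay/H/R, W/Stay/H/C, W/Out/T/R, W/Out/T/C, W/Out/H/R, W/Out/H/C, W/In/T/R, W/In/T/C, W/In/H/R, W/In/H/C} → row (3,3) (3,3) (3,3)
{S/Stay/T/R, S/Stay/T/C, S/Stay/H/R, S/Stay/H/C, S/Out/T/R, S/Out/T/C, S/Out/H/R, S/Out/H/C, S/In/T/R, S/In/T/C, S/In/H/R, S/In/H/C} → row (3,-3) (3,-3) (3,-3)
That's 7 distinct rows out of 36 strategies.

7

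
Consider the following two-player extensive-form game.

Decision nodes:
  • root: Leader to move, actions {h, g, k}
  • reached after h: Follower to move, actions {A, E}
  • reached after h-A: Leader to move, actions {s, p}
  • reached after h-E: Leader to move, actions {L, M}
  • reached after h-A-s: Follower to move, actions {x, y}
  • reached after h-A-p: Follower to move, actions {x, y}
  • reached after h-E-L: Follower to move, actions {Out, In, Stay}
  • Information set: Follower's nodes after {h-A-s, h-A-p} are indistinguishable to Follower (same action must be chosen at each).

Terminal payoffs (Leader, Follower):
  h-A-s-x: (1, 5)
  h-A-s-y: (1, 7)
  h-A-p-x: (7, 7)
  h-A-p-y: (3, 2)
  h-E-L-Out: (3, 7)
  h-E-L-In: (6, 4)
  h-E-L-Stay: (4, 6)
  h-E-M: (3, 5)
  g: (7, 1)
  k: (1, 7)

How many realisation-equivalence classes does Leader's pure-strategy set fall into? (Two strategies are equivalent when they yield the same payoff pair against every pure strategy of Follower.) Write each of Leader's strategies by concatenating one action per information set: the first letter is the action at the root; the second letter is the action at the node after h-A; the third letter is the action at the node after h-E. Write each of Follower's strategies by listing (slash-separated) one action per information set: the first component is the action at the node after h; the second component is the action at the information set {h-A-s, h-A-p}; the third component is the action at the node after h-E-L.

6

Leader has 12 pure strategies: hsL, hsM, hpL, hpM, gsL, gsM, gpL, gpM, ksL, ksM, kpL, kpM. Columns: A/x/Out, A/x/In, A/x/Stay, A/y/Out, A/y/In, A/y/Stay, E/x/Out, E/x/In, E/x/Stay, E/y/Out, E/y/In, E/y/Stay.
{hsL} → row (1,5) (1,5) (1,5) (1,7) (1,7) (1,7) (3,7) (6,4) (4,6) (3,7) (6,4) (4,6)
{hsM} → row (1,5) (1,5) (1,5) (1,7) (1,7) (1,7) (3,5) (3,5) (3,5) (3,5) (3,5) (3,5)
{hpL} → row (7,7) (7,7) (7,7) (3,2) (3,2) (3,2) (3,7) (6,4) (4,6) (3,7) (6,4) (4,6)
{hpM} → row (7,7) (7,7) (7,7) (3,2) (3,2) (3,2) (3,5) (3,5) (3,5) (3,5) (3,5) (3,5)
{gsL, gsM, gpL, gpM} → row (7,1) (7,1) (7,1) (7,1) (7,1) (7,1) (7,1) (7,1) (7,1) (7,1) (7,1) (7,1)
{ksL, ksM, kpL, kpM} → row (1,7) (1,7) (1,7) (1,7) (1,7) (1,7) (1,7) (1,7) (1,7) (1,7) (1,7) (1,7)
That's 6 distinct rows out of 12 strategies.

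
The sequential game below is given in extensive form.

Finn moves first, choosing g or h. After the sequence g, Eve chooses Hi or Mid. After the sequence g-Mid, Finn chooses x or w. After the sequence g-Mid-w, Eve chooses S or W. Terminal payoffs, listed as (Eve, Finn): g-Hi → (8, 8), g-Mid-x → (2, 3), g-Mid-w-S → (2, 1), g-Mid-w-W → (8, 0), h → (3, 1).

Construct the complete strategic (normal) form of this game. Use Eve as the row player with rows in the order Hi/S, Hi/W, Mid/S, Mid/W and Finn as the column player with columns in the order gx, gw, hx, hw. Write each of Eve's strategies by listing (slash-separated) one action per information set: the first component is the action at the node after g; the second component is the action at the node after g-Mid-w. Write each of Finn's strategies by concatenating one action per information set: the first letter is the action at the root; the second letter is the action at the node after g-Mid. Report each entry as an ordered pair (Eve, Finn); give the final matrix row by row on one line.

Hi/S: (8,8) (8,8) (3,1) (3,1) | Hi/W: (8,8) (8,8) (3,1) (3,1) | Mid/S: (2,3) (2,1) (3,1) (3,1) | Mid/W: (2,3) (8,0) (3,1) (3,1)

            gx       gw       hx       hw
 Hi/S    (8,8)    (8,8)    (3,1)    (3,1)
 Hi/W    (8,8)    (8,8)    (3,1)    (3,1)
Mid/S    (2,3)    (2,1)    (3,1)    (3,1)
Mid/W    (2,3)    (8,0)    (3,1)    (3,1)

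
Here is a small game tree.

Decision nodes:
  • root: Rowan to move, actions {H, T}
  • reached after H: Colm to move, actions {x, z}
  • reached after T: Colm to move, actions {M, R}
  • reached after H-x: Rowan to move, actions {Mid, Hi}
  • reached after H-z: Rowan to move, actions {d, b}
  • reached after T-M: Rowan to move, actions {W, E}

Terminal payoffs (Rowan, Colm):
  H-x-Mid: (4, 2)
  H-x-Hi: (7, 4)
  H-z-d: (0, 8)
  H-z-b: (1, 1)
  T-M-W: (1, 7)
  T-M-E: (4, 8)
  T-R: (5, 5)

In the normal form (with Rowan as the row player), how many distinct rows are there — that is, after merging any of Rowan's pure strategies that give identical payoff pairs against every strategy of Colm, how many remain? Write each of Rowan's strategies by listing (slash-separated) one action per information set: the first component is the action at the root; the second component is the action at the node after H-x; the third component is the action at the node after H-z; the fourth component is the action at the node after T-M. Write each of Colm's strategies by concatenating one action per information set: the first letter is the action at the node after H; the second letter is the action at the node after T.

Rowan has 16 pure strategies: H/Mid/d/W, H/Mid/d/E, H/Mid/b/W, H/Mid/b/E, H/Hi/d/W, H/Hi/d/E, H/Hi/b/W, H/Hi/b/E, T/Mid/d/W, T/Mid/d/E, T/Mid/b/W, T/Mid/b/E, T/Hi/d/W, T/Hi/d/E, T/Hi/b/W, T/Hi/b/E. Columns: xM, xR, zM, zR.
{H/Mid/d/W, H/Mid/d/E} → row (4,2) (4,2) (0,8) (0,8)
{H/Mid/b/W, H/Mid/b/E} → row (4,2) (4,2) (1,1) (1,1)
{H/Hi/d/W, H/Hi/d/E} → row (7,4) (7,4) (0,8) (0,8)
{H/Hi/b/W, H/Hi/b/E} → row (7,4) (7,4) (1,1) (1,1)
{T/Mid/d/W, T/Mid/b/W, T/Hi/d/W, T/Hi/b/W} → row (1,7) (5,5) (1,7) (5,5)
{T/Mid/d/E, T/Mid/b/E, T/Hi/d/E, T/Hi/b/E} → row (4,8) (5,5) (4,8) (5,5)
That's 6 distinct rows out of 16 strategies.

6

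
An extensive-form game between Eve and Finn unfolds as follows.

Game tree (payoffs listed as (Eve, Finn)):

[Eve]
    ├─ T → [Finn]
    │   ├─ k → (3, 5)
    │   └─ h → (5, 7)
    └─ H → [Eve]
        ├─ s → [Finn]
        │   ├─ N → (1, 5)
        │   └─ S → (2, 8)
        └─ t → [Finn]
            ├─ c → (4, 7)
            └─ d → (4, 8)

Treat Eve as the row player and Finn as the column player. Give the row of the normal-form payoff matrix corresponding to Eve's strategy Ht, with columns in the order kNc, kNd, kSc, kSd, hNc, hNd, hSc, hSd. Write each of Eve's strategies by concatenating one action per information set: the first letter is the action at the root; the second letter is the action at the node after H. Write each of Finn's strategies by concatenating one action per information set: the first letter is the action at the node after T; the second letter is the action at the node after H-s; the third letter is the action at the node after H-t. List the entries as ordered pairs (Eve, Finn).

vs kNc: Eve plays H → Eve plays t at [H] → Finn plays c at [H-t] → (4, 7)
vs kNd: Eve plays H → Eve plays t at [H] → Finn plays d at [H-t] → (4, 8)
vs kSc: Eve plays H → Eve plays t at [H] → Finn plays c at [H-t] → (4, 7)
vs kSd: Eve plays H → Eve plays t at [H] → Finn plays d at [H-t] → (4, 8)
vs hNc: Eve plays H → Eve plays t at [H] → Finn plays c at [H-t] → (4, 7)
vs hNd: Eve plays H → Eve plays t at [H] → Finn plays d at [H-t] → (4, 8)
vs hSc: Eve plays H → Eve plays t at [H] → Finn plays c at [H-t] → (4, 7)
vs hSd: Eve plays H → Eve plays t at [H] → Finn plays d at [H-t] → (4, 8)

(4,7) (4,8) (4,7) (4,8) (4,7) (4,8) (4,7) (4,8)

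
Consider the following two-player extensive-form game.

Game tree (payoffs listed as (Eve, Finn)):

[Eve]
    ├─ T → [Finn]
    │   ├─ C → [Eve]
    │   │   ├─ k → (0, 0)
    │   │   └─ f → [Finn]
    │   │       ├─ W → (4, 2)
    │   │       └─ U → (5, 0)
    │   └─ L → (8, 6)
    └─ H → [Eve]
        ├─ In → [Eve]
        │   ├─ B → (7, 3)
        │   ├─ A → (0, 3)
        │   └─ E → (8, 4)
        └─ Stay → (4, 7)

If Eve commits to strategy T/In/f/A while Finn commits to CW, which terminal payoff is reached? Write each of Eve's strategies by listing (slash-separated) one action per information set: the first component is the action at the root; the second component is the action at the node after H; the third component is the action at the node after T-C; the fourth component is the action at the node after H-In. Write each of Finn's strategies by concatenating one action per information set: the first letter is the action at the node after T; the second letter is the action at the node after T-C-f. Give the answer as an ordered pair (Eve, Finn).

(4, 2)

Trace the play path from the root:
  Eve plays T
  Finn plays C at [T]
  Eve plays f at [T-C]
  Finn plays W at [T-C-f]
→ terminal payoff (4, 2).
(Eve's choice at the node after H is never reached on this path, so it doesn't affect the outcome.)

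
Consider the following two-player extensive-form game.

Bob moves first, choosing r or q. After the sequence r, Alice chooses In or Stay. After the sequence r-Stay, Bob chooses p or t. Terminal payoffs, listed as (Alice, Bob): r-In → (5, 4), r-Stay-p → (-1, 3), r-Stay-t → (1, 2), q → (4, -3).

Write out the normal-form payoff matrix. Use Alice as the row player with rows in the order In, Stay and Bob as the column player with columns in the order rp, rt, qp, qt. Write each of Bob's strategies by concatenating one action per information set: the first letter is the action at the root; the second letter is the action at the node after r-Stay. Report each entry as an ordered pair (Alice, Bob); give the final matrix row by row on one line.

           rp       rt       qp       qt
  In    (5,4)    (5,4)   (4,-3)   (4,-3)
Stay   (-1,3)    (1,2)   (4,-3)   (4,-3)

In: (5,4) (5,4) (4,-3) (4,-3) | Stay: (-1,3) (1,2) (4,-3) (4,-3)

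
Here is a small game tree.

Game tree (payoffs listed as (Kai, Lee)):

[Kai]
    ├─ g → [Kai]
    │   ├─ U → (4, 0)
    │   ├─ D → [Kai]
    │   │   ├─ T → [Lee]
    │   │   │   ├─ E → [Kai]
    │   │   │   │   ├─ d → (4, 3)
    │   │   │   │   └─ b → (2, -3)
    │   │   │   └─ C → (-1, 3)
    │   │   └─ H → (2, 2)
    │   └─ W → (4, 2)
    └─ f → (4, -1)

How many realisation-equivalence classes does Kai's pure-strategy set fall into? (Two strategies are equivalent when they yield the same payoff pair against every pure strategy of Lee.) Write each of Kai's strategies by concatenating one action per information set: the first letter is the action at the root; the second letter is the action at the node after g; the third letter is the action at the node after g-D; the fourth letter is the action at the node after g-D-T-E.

Kai has 24 pure strategies: gUTd, gUTb, gUHd, gUHb, gDTd, gDTb, gDHd, gDHb, gWTd, gWTb, gWHd, gWHb, fUTd, fUTb, fUHd, fUHb, fDTd, fDTb, fDHd, fDHb, fWTd, fWTb, fWHd, fWHb. Columns: E, C.
{gUTd, gUTb, gUHd, gUHb} → row (4,0) (4,0)
{gDTd} → row (4,3) (-1,3)
{gDTb} → row (2,-3) (-1,3)
{gDHd, gDHb} → row (2,2) (2,2)
{gWTd, gWTb, gWHd, gWHb} → row (4,2) (4,2)
{fUTd, fUTb, fUHd, fUHb, fDTd, fDTb, fDHd, fDHb, fWTd, fWTb, fWHd, fWHb} → row (4,-1) (4,-1)
That's 6 distinct rows out of 24 strategies.

6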